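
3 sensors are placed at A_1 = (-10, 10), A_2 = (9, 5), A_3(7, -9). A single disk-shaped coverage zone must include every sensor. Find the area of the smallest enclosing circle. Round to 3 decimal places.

510.509

Side lengths²: A_1A_2² = 386, A_1A_3² = 650, A_2A_3² = 200.
Since A_1A_3² = 650 ≥ 386 + 200 = 586, the angle opposite A_1A_3 is not acute, so the smallest enclosing circle has A_1A_3 as diameter.
Centre = midpoint of A_1A_3 = (-1.5, 0.5), r² = 650/4 = 162.5.
Area = π·r² = π·162.5 ≈ 510.509.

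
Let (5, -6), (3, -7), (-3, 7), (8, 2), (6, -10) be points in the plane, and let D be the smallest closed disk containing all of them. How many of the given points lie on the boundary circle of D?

The farthest pair is (-3, 7)–(6, -10) with squared distance 370. The circle on this segment as diameter has centre (1.5, -1.5) and r² = 370/4 = 92.5.
Check (5, -6): distance² to centre = 32.5 ≤ 92.5, so it lies inside.
All remaining points lie in this disk, and no smaller disk contains both endpoints, so this is the minimum enclosing circle.
The points at distance exactly r from the centre are (-3, 7), (6, -10) — 2 points.

2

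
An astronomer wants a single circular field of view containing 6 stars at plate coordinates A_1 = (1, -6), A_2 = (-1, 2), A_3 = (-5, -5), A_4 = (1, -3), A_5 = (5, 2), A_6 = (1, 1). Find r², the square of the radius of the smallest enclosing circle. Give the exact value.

The minimum enclosing circle of a finite set is fixed by two of the points (as a diameter) or three (as a circumcircle).
The farthest pair is A_3–A_5 with squared distance 149. The circle on this segment as diameter has centre (0, -1.5) and r² = 149/4 = 37.25.
Check A_1: distance² to centre = 21.25 ≤ 37.25, so it lies inside.
All remaining points lie in this disk, and no smaller disk contains both endpoints, so this is the minimum enclosing circle.

37.25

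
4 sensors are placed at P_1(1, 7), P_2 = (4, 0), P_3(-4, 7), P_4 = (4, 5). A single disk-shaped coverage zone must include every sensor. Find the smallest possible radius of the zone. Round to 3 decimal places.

The minimum enclosing circle of a finite set is fixed by two of the points (as a diameter) or three (as a circumcircle).
The farthest pair is P_2–P_3 with squared distance 113. The circle on this segment as diameter has centre (0, 3.5) and r² = 113/4 = 28.25.
Check P_1: distance² to centre = 13.25 ≤ 28.25, so it lies inside.
All remaining points lie in this disk, and no smaller disk contains both endpoints, so this is the minimum enclosing circle.
r = √(28.25) ≈ 5.315.

5.315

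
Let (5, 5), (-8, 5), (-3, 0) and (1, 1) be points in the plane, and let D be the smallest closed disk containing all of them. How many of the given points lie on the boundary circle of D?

2

The farthest pair is (5, 5)–(-8, 5) with squared distance 169. The circle on this segment as diameter has centre (-1.5, 5) and r² = 169/4 = 42.25.
Check (-3, 0): distance² to centre = 27.25 ≤ 42.25, so it lies inside.
All remaining points lie in this disk, and no smaller disk contains both endpoints, so this is the minimum enclosing circle.
The points at distance exactly r from the centre are (5, 5), (-8, 5) — 2 points.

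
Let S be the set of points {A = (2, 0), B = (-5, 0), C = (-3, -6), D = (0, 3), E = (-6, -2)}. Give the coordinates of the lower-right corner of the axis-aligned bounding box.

(2, -6)

x-range [-6, 2], y-range [-6, 3].
The lower-right corner is (2, -6).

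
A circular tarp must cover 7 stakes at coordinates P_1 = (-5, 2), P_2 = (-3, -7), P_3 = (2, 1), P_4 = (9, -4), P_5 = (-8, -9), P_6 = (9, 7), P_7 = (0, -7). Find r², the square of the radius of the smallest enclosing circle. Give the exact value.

The minimum enclosing circle of a finite set is fixed by two of the points (as a diameter) or three (as a circumcircle).
The farthest pair is P_5–P_6 with squared distance 545. The circle on this segment as diameter has centre (0.5, -1) and r² = 545/4 = 136.25.
Check P_1: distance² to centre = 39.25 ≤ 136.25, so it lies inside.
All remaining points lie in this disk, and no smaller disk contains both endpoints, so this is the minimum enclosing circle.

136.25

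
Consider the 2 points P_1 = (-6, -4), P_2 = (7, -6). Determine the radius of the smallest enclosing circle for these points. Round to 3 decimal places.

6.576

The smallest circle enclosing two points has them as diameter endpoints.
Centre = midpoint = (0.5, -5); r² = |P_1P_2|²/4 = 173/4 = 43.25.
r = √(43.25) ≈ 6.576.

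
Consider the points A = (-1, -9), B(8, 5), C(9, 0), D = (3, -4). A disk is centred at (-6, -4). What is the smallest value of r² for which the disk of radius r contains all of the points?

The required radius is the distance from (-6, -4) to the farthest point.
Squared distances: 50, 277, 241, 81.
Maximum is 277, attained at B.

277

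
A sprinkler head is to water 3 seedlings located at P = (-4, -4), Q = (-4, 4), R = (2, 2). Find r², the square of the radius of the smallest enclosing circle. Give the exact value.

Side lengths²: PQ² = 64, PR² = 72, QR² = 40.
Since PR² = 72 < 64 + 40 = 104, the triangle is acute, so the smallest enclosing circle is the circumcircle.
Circumcentre = (-2, 0), r² = 20.

20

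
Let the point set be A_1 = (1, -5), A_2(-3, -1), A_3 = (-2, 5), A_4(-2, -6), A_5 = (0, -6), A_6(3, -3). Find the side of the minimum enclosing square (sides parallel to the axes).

11

The bounding box has width 6 and height 11.
An axis-aligned square enclosing the set must have side ≥ max(width, height).
So the minimum side is max(6, 11) = 11.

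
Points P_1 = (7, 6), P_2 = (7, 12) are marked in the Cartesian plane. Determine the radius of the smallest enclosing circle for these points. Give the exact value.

3

The smallest circle enclosing two points has them as diameter endpoints.
Centre = midpoint = (7, 9); r² = |P_1P_2|²/4 = 36/4 = 9.
r = √9 = 3.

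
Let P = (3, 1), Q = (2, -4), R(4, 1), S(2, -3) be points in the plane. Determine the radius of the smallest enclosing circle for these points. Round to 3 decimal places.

2.693

A smallest enclosing disk is always determined by at most three of the input points on its boundary.
The farthest pair is Q–R with squared distance 29. The circle on this segment as diameter has centre (3, -1.5) and r² = 29/4 = 7.25.
Check P: distance² to centre = 6.25 ≤ 7.25, so it lies inside.
All remaining points lie in this disk, and no smaller disk contains both endpoints, so this is the minimum enclosing circle.
r = √(7.25) ≈ 2.693.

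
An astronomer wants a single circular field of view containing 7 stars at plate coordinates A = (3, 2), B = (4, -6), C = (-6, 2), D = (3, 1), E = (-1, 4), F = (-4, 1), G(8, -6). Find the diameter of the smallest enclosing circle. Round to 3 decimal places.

16.125

By Welzl's lemma the MEC is supported by two points (diametrically opposite) or three points (on a circumcircle).
The farthest pair is C–G with squared distance 260. The circle on this segment as diameter has centre (1, -2) and r² = 260/4 = 65.
Check A: distance² to centre = 20 ≤ 65, so it lies inside.
All remaining points lie in this disk, and no smaller disk contains both endpoints, so this is the minimum enclosing circle.
Diameter = 2r = 2√65 ≈ 16.125.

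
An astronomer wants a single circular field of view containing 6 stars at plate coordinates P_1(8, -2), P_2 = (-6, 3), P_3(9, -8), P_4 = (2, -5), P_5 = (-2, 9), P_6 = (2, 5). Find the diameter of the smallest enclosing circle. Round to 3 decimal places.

The farthest pair is P_3–P_5 with squared distance 410. The circle on this segment as diameter has centre (3.5, 0.5) and r² = 410/4 = 102.5.
Check P_1: distance² to centre = 26.5 ≤ 102.5, so it lies inside.
All remaining points lie in this disk, and no smaller disk contains both endpoints, so this is the minimum enclosing circle.
Diameter = 2r = 2√(102.5) ≈ 20.248.

20.248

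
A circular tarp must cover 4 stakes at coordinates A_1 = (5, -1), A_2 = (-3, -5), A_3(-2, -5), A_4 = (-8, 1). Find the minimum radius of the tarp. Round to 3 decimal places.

6.576

The farthest pair is A_1–A_4 with squared distance 173. The circle on this segment as diameter has centre (-1.5, 0) and r² = 173/4 = 43.25.
Check A_2: distance² to centre = 27.25 ≤ 43.25, so it lies inside.
All remaining points lie in this disk, and no smaller disk contains both endpoints, so this is the minimum enclosing circle.
r = √(43.25) ≈ 6.576.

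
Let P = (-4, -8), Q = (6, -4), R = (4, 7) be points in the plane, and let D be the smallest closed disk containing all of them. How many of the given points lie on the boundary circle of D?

2

Side lengths²: PQ² = 116, PR² = 289, QR² = 125.
Since PR² = 289 ≥ 125 + 116 = 241, the angle opposite PR is not acute, so the smallest enclosing circle has PR as diameter.
Centre = midpoint of PR = (0, -0.5), r² = 289/4 = 72.25.
The points at distance exactly r from the centre are P, R — 2 points.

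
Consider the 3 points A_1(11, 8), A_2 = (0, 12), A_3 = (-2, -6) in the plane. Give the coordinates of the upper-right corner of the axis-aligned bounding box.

(11, 12)

x-range [-2, 11], y-range [-6, 12].
The upper-right corner is (11, 12).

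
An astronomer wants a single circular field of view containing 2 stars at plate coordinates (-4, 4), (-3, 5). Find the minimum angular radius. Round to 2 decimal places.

The smallest circle enclosing two points has them as diameter endpoints.
Centre = midpoint = (-3.5, 4.5); r² = |(-4, 4)−(-3, 5)|²/4 = 2/4 = 0.5.
r = √(0.5) ≈ 0.71.

0.71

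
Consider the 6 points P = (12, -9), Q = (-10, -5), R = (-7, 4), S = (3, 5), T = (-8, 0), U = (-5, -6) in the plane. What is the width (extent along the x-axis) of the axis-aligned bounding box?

22

max x = 12, min x = -10, so width = 22.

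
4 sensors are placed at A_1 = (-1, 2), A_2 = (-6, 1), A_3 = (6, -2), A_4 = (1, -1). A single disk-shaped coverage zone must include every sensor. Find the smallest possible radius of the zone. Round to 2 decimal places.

A smallest enclosing disk is always determined by at most three of the input points on its boundary.
The farthest pair is A_2–A_3 with squared distance 153. The circle on this segment as diameter has centre (0, -0.5) and r² = 153/4 = 38.25.
Check A_1: distance² to centre = 7.25 ≤ 38.25, so it lies inside.
All remaining points lie in this disk, and no smaller disk contains both endpoints, so this is the minimum enclosing circle.
r = √(38.25) ≈ 6.18.

6.18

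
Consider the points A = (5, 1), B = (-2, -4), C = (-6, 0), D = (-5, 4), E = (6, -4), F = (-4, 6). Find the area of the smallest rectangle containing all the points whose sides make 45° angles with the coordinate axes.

In coordinates u = x + y, v = x − y the rectangle is axis-aligned; the map (x,y)→(u,v) scales areas by 2.
u-values: 6, -6, -6, -1, 2, 2; range = 6 − (-6) = 12.
v-values: 4, 2, -6, -9, 10, -10; range = 10 − (-10) = 20.
Area = (12 × 20) / 2 = 120.

120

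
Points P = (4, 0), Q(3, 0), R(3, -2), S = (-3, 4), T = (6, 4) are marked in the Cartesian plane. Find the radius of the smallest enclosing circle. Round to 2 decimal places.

By Welzl's lemma the MEC is supported by two points (diametrically opposite) or three points (on a circumcircle).
The minimum enclosing circle is determined by three boundary points: R, S, T.
Their circumcentre is (1.5, 2.5) with r² = 22.5.
The farthest remaining point P is at distance² 12.5 ≤ 22.5.
r = √(22.5) ≈ 4.74.

4.74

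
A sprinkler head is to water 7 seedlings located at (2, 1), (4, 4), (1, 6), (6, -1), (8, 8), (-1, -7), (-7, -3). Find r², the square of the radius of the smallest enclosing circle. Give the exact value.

The minimum enclosing circle of a finite set is fixed by two of the points (as a diameter) or three (as a circumcircle).
The minimum enclosing circle is determined by three boundary points: (8, 8), (-1, -7), (-7, -3).
Their circumcentre is (16/21, 15/7) with r² = 38233/441.
The farthest remaining point (6, -1) is at distance² 16456/441 ≤ 38233/441.

38233/441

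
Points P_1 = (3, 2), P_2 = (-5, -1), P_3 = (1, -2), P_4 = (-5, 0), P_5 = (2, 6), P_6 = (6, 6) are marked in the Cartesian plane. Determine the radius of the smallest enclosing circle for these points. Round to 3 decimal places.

By Welzl's lemma the MEC is supported by two points (diametrically opposite) or three points (on a circumcircle).
The farthest pair is P_2–P_6 with squared distance 170. The circle on this segment as diameter has centre (0.5, 2.5) and r² = 170/4 = 42.5.
Check P_1: distance² to centre = 6.5 ≤ 42.5, so it lies inside.
All remaining points lie in this disk, and no smaller disk contains both endpoints, so this is the minimum enclosing circle.
r = √(42.5) ≈ 6.519.

6.519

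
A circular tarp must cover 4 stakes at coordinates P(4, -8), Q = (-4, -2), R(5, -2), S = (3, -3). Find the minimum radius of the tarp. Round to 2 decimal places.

5.07

A smallest enclosing disk is always determined by at most three of the input points on its boundary.
The minimum enclosing circle is determined by three boundary points: P, Q, R.
Their circumcentre is (0.5, -13/3) with r² = 925/36.
The farthest remaining point S is at distance² 289/36 ≤ 925/36.
r = √(925/36) ≈ 5.07.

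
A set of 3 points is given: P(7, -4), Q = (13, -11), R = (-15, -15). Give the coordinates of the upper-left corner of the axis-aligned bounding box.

x-range [-15, 13], y-range [-15, -4].
The upper-left corner is (-15, -4).

(-15, -4)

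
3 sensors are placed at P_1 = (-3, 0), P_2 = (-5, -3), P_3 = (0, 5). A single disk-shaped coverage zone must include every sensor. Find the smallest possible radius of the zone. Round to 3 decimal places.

Side lengths²: P_1P_2² = 13, P_1P_3² = 34, P_2P_3² = 89.
Since P_2P_3² = 89 ≥ 34 + 13 = 47, the angle opposite P_2P_3 is not acute, so the smallest enclosing circle has P_2P_3 as diameter.
Centre = midpoint of P_2P_3 = (-2.5, 1), r² = 89/4 = 22.25.
r = √(22.25) ≈ 4.717.

4.717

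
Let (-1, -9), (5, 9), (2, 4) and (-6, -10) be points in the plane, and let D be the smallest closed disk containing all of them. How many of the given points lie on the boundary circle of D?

The farthest pair is (5, 9)–(-6, -10) with squared distance 482. The circle on this segment as diameter has centre (-0.5, -0.5) and r² = 482/4 = 120.5.
Check (-1, -9): distance² to centre = 72.5 ≤ 120.5, so it lies inside.
All remaining points lie in this disk, and no smaller disk contains both endpoints, so this is the minimum enclosing circle.
The points at distance exactly r from the centre are (5, 9), (-6, -10) — 2 points.

2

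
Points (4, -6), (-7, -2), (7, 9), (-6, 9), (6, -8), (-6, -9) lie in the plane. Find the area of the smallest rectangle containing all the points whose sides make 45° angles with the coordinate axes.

In coordinates u = x + y, v = x − y the rectangle is axis-aligned; the map (x,y)→(u,v) scales areas by 2.
u-values: -2, -9, 16, 3, -2, -15; range = 16 − (-15) = 31.
v-values: 10, -5, -2, -15, 14, 3; range = 14 − (-15) = 29.
Area = (31 × 29) / 2 = 449.5.

449.5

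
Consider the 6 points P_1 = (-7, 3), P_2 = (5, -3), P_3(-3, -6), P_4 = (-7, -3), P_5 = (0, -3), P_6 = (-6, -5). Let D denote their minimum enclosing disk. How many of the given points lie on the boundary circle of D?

The minimum enclosing circle of a finite set is fixed by two of the points (as a diameter) or three (as a circumcircle).
The minimum enclosing circle is determined by three boundary points: P_1, P_2, P_6.
Their circumcentre is (-7/6, -1/3) with r² = 1625/36.
The farthest remaining point P_4 is at distance² 1481/36 ≤ 1625/36.
The points at distance exactly r from the centre are P_1, P_2, P_6 — 3 points.

3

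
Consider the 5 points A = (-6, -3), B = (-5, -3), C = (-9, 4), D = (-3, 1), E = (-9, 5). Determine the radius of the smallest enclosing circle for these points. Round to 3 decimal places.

By Welzl's lemma the MEC is supported by two points (diametrically opposite) or three points (on a circumcircle).
The farthest pair is B–E with squared distance 80. The circle on this segment as diameter has centre (-7, 1) and r² = 80/4 = 20.
Check A: distance² to centre = 17 ≤ 20, so it lies inside.
All remaining points lie in this disk, and no smaller disk contains both endpoints, so this is the minimum enclosing circle.
r = √20 ≈ 4.472.

4.472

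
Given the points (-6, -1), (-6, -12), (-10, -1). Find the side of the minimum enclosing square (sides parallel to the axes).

11

The bounding box has width 4 and height 11.
An axis-aligned square enclosing the set must have side ≥ max(width, height).
So the minimum side is max(4, 11) = 11.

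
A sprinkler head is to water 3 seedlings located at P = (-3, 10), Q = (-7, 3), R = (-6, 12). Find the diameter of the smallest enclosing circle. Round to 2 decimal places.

9.06

Side lengths²: PQ² = 65, PR² = 13, QR² = 82.
Since QR² = 82 ≥ 65 + 13 = 78, the angle opposite QR is not acute, so the smallest enclosing circle has QR as diameter.
Centre = midpoint of QR = (-6.5, 7.5), r² = 82/4 = 20.5.
Diameter = 2r = 2√(20.5) ≈ 9.06.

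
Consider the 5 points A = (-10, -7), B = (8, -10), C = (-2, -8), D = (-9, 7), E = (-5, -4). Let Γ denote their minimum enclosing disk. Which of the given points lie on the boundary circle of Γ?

B, D

By Welzl's lemma the MEC is supported by two points (diametrically opposite) or three points (on a circumcircle).
The farthest pair is B–D with squared distance 578. The circle on this segment as diameter has centre (-0.5, -1.5) and r² = 578/4 = 144.5.
Check A: distance² to centre = 120.5 ≤ 144.5, so it lies inside.
All remaining points lie in this disk, and no smaller disk contains both endpoints, so this is the minimum enclosing circle.
The points at distance exactly r from the centre are B, D — 2 points.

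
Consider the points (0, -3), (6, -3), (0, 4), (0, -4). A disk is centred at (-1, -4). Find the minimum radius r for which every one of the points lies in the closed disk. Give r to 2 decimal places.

The required radius is the distance from (-1, -4) to the farthest point.
Squared distances: 2, 50, 65, 1.
Maximum is 65, attained at (0, 4).
r = √65 ≈ 8.06.

8.06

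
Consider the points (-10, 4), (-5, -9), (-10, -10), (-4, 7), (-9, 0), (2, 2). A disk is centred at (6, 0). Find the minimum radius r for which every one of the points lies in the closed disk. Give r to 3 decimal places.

The required radius is the distance from (6, 0) to the farthest point.
Squared distances: 272, 202, 356, 149, 225, 20.
Maximum is 356, attained at (-10, -10).
r = √356 ≈ 18.868.

18.868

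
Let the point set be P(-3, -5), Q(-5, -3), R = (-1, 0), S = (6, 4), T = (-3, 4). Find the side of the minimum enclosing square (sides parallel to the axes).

11

The bounding box has width 11 and height 9.
An axis-aligned square enclosing the set must have side ≥ max(width, height).
So the minimum side is max(11, 9) = 11.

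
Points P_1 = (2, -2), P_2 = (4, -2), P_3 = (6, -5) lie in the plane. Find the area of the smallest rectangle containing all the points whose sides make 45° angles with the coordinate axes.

In coordinates u = x + y, v = x − y the rectangle is axis-aligned; the map (x,y)→(u,v) scales areas by 2.
u-values: 0, 2, 1; range = 2 − 0 = 2.
v-values: 4, 6, 11; range = 11 − 4 = 7.
Area = (2 × 7) / 2 = 7.

7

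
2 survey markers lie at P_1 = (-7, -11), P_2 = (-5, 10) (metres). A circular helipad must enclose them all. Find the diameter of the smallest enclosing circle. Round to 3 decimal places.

21.095

The smallest circle enclosing two points has them as diameter endpoints.
Centre = midpoint = (-6, -0.5); r² = |P_1P_2|²/4 = 445/4 = 111.25.
Diameter = 2r = 2√(111.25) ≈ 21.095.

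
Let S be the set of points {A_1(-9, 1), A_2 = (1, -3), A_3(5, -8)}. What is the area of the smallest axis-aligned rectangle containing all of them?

x ranges over [-9, 5], width 14.
y ranges over [-8, 1], height 9.
Area = 14 × 9 = 126.

126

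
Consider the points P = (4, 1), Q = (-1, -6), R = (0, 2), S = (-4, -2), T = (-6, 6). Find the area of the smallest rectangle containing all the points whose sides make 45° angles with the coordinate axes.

102

In coordinates u = x + y, v = x − y the rectangle is axis-aligned; the map (x,y)→(u,v) scales areas by 2.
u-values: 5, -7, 2, -6, 0; range = 5 − (-7) = 12.
v-values: 3, 5, -2, -2, -12; range = 5 − (-12) = 17.
Area = (12 × 17) / 2 = 102.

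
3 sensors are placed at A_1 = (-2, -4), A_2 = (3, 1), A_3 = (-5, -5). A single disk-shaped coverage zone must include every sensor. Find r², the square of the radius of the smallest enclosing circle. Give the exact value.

Side lengths²: A_1A_2² = 50, A_1A_3² = 10, A_2A_3² = 100.
Since A_2A_3² = 100 ≥ 50 + 10 = 60, the angle opposite A_2A_3 is not acute, so the smallest enclosing circle has A_2A_3 as diameter.
Centre = midpoint of A_2A_3 = (-1, -2), r² = 100/4 = 25.

25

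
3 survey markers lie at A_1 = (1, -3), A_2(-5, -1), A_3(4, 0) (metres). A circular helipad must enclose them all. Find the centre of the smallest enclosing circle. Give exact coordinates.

Side lengths²: A_1A_2² = 40, A_1A_3² = 18, A_2A_3² = 82.
Since A_2A_3² = 82 ≥ 40 + 18 = 58, the angle opposite A_2A_3 is not acute, so the smallest enclosing circle has A_2A_3 as diameter.
Centre = midpoint of A_2A_3 = (-0.5, -0.5), r² = 82/4 = 20.5.
Centre = (-0.5, -0.5).

(-0.5, -0.5)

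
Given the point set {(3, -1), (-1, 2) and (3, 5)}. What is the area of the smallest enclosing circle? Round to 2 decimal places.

30.68

Call the three points A, B, C in the order given.
Side lengths²: AB² = 25, AC² = 36, BC² = 25.
Since AC² = 36 < 25 + 25 = 50, the triangle is acute, so the smallest enclosing circle is the circumcircle.
Circumcentre = (2.125, 2), r² = 9.765625.
Area = π·r² = π·9.765625 ≈ 30.68.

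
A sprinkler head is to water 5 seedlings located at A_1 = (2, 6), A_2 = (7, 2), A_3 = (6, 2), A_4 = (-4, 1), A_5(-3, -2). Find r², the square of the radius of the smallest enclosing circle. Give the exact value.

8845/289

A smallest enclosing disk is always determined by at most three of the input points on its boundary.
The minimum enclosing circle is determined by three boundary points: A_2, A_4, A_5.
Their circumcentre is (26/17, 20/17) with r² = 8845/289.
The farthest remaining point A_1 is at distance² 6788/289 ≤ 8845/289.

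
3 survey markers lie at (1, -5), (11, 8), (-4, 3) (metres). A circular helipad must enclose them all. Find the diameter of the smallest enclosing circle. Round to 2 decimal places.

Call the three points A, B, C in the order given.
Side lengths²: AB² = 269, AC² = 89, BC² = 250.
Since AB² = 269 < 250 + 89 = 339, the triangle is acute, so the smallest enclosing circle is the circumcircle.
Circumcentre = (257/58, 157/58), r² = 119705/1682.
Diameter = 2r = 2√(119705/1682) ≈ 16.87.

16.87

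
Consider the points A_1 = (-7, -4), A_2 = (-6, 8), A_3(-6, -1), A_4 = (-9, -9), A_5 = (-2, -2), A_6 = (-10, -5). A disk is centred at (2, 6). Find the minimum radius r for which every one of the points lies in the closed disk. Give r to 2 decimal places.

The required radius is the distance from (2, 6) to the farthest point.
Squared distances: 181, 68, 113, 346, 80, 265.
Maximum is 346, attained at A_4.
r = √346 ≈ 18.60.

18.60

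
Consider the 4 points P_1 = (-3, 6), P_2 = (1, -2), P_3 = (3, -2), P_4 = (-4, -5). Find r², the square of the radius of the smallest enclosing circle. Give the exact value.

The minimum enclosing circle of a finite set is fixed by two of the points (as a diameter) or three (as a circumcircle).
The minimum enclosing circle is determined by three boundary points: P_1, P_3, P_4.
Their circumcentre is (-80/37, 14/37) with r² = 44225/1369.
The farthest remaining point P_2 is at distance² 21433/1369 ≤ 44225/1369.

44225/1369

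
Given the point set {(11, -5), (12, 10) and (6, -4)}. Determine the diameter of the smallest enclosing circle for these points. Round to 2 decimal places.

Call the three points A, B, C in the order given.
Side lengths²: AB² = 226, AC² = 26, BC² = 232.
Since BC² = 232 < 226 + 26 = 252, the triangle is acute, so the smallest enclosing circle is the circumcircle.
Circumcentre = (377/38, 99/38), r² = 42601/722.
Diameter = 2r = 2√(42601/722) ≈ 15.36.

15.36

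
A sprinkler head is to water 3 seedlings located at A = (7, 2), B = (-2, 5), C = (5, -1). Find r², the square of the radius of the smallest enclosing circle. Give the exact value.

Side lengths²: AB² = 90, AC² = 13, BC² = 85.
Since AB² = 90 < 85 + 13 = 98, the triangle is acute, so the smallest enclosing circle is the circumcircle.
Circumcentre = (51/22, 65/22), r² = 5525/242.

5525/242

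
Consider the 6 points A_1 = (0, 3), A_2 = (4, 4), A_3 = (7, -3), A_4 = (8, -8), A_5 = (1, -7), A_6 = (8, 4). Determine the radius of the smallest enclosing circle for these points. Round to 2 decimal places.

By Welzl's lemma the MEC is supported by two points (diametrically opposite) or three points (on a circumcircle).
The minimum enclosing circle is determined by three boundary points: A_1, A_4, A_6.
Their circumcentre is (4.6875, -2) with r² = 46.97265625.
The farthest remaining point A_5 is at distance² 38.59765625 ≤ 46.97265625.
r = √(46.97265625) ≈ 6.85.

6.85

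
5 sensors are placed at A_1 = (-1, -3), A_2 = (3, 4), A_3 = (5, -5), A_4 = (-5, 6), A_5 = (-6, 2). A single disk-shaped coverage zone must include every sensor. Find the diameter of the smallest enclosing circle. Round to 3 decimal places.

14.866

A smallest enclosing disk is always determined by at most three of the input points on its boundary.
The farthest pair is A_3–A_4 with squared distance 221. The circle on this segment as diameter has centre (0, 0.5) and r² = 221/4 = 55.25.
Check A_1: distance² to centre = 13.25 ≤ 55.25, so it lies inside.
All remaining points lie in this disk, and no smaller disk contains both endpoints, so this is the minimum enclosing circle.
Diameter = 2r = 2√(55.25) ≈ 14.866.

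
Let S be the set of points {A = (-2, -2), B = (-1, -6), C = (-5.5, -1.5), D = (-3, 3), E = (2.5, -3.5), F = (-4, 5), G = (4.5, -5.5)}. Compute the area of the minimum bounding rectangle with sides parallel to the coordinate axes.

110

x ranges over [-5.5, 4.5], width 10.
y ranges over [-6, 5], height 11.
Area = 10 × 11 = 110.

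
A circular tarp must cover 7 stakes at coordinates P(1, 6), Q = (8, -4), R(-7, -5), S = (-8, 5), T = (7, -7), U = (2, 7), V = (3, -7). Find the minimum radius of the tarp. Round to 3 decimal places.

The farthest pair is S–T with squared distance 369. The circle on this segment as diameter has centre (-0.5, -1) and r² = 369/4 = 92.25.
Check P: distance² to centre = 51.25 ≤ 92.25, so it lies inside.
All remaining points lie in this disk, and no smaller disk contains both endpoints, so this is the minimum enclosing circle.
r = √(92.25) ≈ 9.605.

9.605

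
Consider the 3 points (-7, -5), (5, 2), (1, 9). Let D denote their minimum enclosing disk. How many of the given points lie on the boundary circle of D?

2

Call the three points A, B, C in the order given.
Side lengths²: AB² = 193, AC² = 260, BC² = 65.
Since AC² = 260 ≥ 193 + 65 = 258, the angle opposite AC is not acute, so the smallest enclosing circle has AC as diameter.
Centre = midpoint of AC = (-3, 2), r² = 260/4 = 65.
The points at distance exactly r from the centre are (-7, -5), (1, 9) — 2 points.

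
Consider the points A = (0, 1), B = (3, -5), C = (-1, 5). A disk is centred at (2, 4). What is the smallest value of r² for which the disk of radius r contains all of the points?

The required radius is the distance from (2, 4) to the farthest point.
Squared distances: 13, 82, 10.
Maximum is 82, attained at B.

82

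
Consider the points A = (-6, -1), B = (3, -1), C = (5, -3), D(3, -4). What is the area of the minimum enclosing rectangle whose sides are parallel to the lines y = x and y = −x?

58.5

In coordinates u = x + y, v = x − y the rectangle is axis-aligned; the map (x,y)→(u,v) scales areas by 2.
u-values: -7, 2, 2, -1; range = 2 − (-7) = 9.
v-values: -5, 4, 8, 7; range = 8 − (-5) = 13.
Area = (9 × 13) / 2 = 58.5.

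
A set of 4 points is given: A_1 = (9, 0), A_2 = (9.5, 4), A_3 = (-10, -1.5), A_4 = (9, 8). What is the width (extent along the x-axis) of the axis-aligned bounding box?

max x = 9.5, min x = -10, so width = 19.5.

19.5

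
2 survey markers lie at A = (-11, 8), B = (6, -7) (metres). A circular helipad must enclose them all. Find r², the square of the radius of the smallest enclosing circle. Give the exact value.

128.5

The smallest circle enclosing two points has them as diameter endpoints.
Centre = midpoint = (-2.5, 0.5); r² = |AB|²/4 = 514/4 = 128.5.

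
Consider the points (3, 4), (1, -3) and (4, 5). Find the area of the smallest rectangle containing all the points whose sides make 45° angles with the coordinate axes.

27.5

In coordinates u = x + y, v = x − y the rectangle is axis-aligned; the map (x,y)→(u,v) scales areas by 2.
u-values: 7, -2, 9; range = 9 − (-2) = 11.
v-values: -1, 4, -1; range = 4 − (-1) = 5.
Area = (11 × 5) / 2 = 27.5.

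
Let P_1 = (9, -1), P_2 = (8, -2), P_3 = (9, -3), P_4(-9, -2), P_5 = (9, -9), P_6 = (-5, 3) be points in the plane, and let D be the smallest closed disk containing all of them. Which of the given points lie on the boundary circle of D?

P_1, P_4, P_5

A smallest enclosing disk is always determined by at most three of the input points on its boundary.
The minimum enclosing circle is determined by three boundary points: P_1, P_4, P_5.
Their circumcentre is (7/36, -5) with r² = 121225/1296.
The farthest remaining point P_6 is at distance² 117913/1296 ≤ 121225/1296.
The points at distance exactly r from the centre are P_1, P_4, P_5 — 3 points.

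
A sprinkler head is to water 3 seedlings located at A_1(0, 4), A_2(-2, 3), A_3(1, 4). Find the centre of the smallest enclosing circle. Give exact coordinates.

(-0.5, 3.5)

Side lengths²: A_1A_2² = 5, A_1A_3² = 1, A_2A_3² = 10.
Since A_2A_3² = 10 ≥ 5 + 1 = 6, the angle opposite A_2A_3 is not acute, so the smallest enclosing circle has A_2A_3 as diameter.
Centre = midpoint of A_2A_3 = (-0.5, 3.5), r² = 10/4 = 2.5.
Centre = (-0.5, 3.5).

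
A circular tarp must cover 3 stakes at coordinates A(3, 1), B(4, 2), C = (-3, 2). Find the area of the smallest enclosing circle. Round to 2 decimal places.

38.48

Side lengths²: AB² = 2, AC² = 37, BC² = 49.
Since BC² = 49 ≥ 37 + 2 = 39, the angle opposite BC is not acute, so the smallest enclosing circle has BC as diameter.
Centre = midpoint of BC = (0.5, 2), r² = 49/4 = 12.25.
Area = π·r² = π·12.25 ≈ 38.48.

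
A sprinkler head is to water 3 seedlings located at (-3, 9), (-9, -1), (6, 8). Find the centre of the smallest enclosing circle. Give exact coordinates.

(-1.5, 3.5)

Call the three points A, B, C in the order given.
Side lengths²: AB² = 136, AC² = 82, BC² = 306.
Since BC² = 306 ≥ 136 + 82 = 218, the angle opposite BC is not acute, so the smallest enclosing circle has BC as diameter.
Centre = midpoint of BC = (-1.5, 3.5), r² = 306/4 = 76.5.
Centre = (-1.5, 3.5).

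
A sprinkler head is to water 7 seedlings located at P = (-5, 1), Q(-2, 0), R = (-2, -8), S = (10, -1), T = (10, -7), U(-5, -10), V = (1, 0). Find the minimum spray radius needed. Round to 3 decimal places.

A smallest enclosing disk is always determined by at most three of the input points on its boundary.
The minimum enclosing circle is determined by three boundary points: P, S, U.
Their circumcentre is (1.9, -4.5) with r² = 77.86.
The farthest remaining point T is at distance² 71.86 ≤ 77.86.
r = √(77.86) ≈ 8.824.

8.824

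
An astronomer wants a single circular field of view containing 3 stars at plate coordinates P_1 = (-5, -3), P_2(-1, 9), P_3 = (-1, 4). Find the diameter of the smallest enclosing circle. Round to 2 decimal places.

Side lengths²: P_1P_2² = 160, P_1P_3² = 65, P_2P_3² = 25.
Since P_1P_2² = 160 ≥ 65 + 25 = 90, the angle opposite P_1P_2 is not acute, so the smallest enclosing circle has P_1P_2 as diameter.
Centre = midpoint of P_1P_2 = (-3, 3), r² = 160/4 = 40.
Diameter = 2r = 2√40 ≈ 12.65.

12.65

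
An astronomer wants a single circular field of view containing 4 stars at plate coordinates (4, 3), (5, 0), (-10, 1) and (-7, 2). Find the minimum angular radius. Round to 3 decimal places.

7.517

The minimum enclosing circle of a finite set is fixed by two of the points (as a diameter) or three (as a circumcircle).
The farthest pair is (5, 0)–(-10, 1) with squared distance 226. The circle on this segment as diameter has centre (-2.5, 0.5) and r² = 226/4 = 56.5.
Check (4, 3): distance² to centre = 48.5 ≤ 56.5, so it lies inside.
All remaining points lie in this disk, and no smaller disk contains both endpoints, so this is the minimum enclosing circle.
r = √(56.5) ≈ 7.517.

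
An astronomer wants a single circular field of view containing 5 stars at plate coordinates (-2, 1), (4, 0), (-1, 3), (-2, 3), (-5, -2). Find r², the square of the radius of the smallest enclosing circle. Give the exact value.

21.25

The minimum enclosing circle of a finite set is fixed by two of the points (as a diameter) or three (as a circumcircle).
The farthest pair is (4, 0)–(-5, -2) with squared distance 85. The circle on this segment as diameter has centre (-0.5, -1) and r² = 85/4 = 21.25.
Check (-2, 1): distance² to centre = 6.25 ≤ 21.25, so it lies inside.
All remaining points lie in this disk, and no smaller disk contains both endpoints, so this is the minimum enclosing circle.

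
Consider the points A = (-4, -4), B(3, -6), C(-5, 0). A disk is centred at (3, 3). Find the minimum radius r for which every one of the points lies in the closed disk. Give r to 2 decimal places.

The required radius is the distance from (3, 3) to the farthest point.
Squared distances: 98, 81, 73.
Maximum is 98, attained at A.
r = √98 ≈ 9.90.

9.90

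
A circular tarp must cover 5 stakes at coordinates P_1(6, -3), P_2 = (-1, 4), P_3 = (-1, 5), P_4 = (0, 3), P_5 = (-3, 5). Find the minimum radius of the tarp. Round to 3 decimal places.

By Welzl's lemma the MEC is supported by two points (diametrically opposite) or three points (on a circumcircle).
The farthest pair is P_1–P_5 with squared distance 145. The circle on this segment as diameter has centre (1.5, 1) and r² = 145/4 = 36.25.
Check P_2: distance² to centre = 15.25 ≤ 36.25, so it lies inside.
All remaining points lie in this disk, and no smaller disk contains both endpoints, so this is the minimum enclosing circle.
r = √(36.25) ≈ 6.021.

6.021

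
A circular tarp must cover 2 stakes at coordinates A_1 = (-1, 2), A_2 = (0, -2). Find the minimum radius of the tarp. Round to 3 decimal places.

The smallest circle enclosing two points has them as diameter endpoints.
Centre = midpoint = (-0.5, 0); r² = |A_1A_2|²/4 = 17/4 = 4.25.
r = √(4.25) ≈ 2.062.

2.062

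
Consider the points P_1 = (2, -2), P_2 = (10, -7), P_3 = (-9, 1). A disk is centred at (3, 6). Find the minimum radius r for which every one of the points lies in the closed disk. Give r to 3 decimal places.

14.765

The required radius is the distance from (3, 6) to the farthest point.
Squared distances: 65, 218, 169.
Maximum is 218, attained at P_2.
r = √218 ≈ 14.765.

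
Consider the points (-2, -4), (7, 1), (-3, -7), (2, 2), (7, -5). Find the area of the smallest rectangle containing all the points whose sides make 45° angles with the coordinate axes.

108

In coordinates u = x + y, v = x − y the rectangle is axis-aligned; the map (x,y)→(u,v) scales areas by 2.
u-values: -6, 8, -10, 4, 2; range = 8 − (-10) = 18.
v-values: 2, 6, 4, 0, 12; range = 12 − 0 = 12.
Area = (18 × 12) / 2 = 108.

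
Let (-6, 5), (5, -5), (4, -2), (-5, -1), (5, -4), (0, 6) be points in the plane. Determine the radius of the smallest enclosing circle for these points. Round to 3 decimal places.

The farthest pair is (-6, 5)–(5, -5) with squared distance 221. The circle on this segment as diameter has centre (-0.5, 0) and r² = 221/4 = 55.25.
Check (4, -2): distance² to centre = 24.25 ≤ 55.25, so it lies inside.
All remaining points lie in this disk, and no smaller disk contains both endpoints, so this is the minimum enclosing circle.
r = √(55.25) ≈ 7.433.

7.433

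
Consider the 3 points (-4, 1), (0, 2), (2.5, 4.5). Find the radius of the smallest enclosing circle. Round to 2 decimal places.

3.69

Call the three points A, B, C in the order given.
Side lengths²: AB² = 17, AC² = 54.5, BC² = 12.5.
Since AC² = 54.5 ≥ 17 + 12.5 = 29.5, the angle opposite AC is not acute, so the smallest enclosing circle has AC as diameter.
Centre = midpoint of AC = (-0.75, 2.75), r² = 54.5/4 = 13.625.
r = √(13.625) ≈ 3.69.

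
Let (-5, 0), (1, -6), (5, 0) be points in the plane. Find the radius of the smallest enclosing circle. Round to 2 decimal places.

Call the three points A, B, C in the order given.
Side lengths²: AB² = 72, AC² = 100, BC² = 52.
Since AC² = 100 < 72 + 52 = 124, the triangle is acute, so the smallest enclosing circle is the circumcircle.
Circumcentre = (0, -1), r² = 26.
r = √26 ≈ 5.10.

5.10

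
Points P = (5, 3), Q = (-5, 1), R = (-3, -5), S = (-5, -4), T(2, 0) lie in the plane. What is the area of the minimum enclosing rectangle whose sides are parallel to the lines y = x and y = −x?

In coordinates u = x + y, v = x − y the rectangle is axis-aligned; the map (x,y)→(u,v) scales areas by 2.
u-values: 8, -4, -8, -9, 2; range = 8 − (-9) = 17.
v-values: 2, -6, 2, -1, 2; range = 2 − (-6) = 8.
Area = (17 × 8) / 2 = 68.

68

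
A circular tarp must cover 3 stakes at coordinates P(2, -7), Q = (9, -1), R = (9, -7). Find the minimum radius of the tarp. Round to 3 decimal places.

Side lengths²: PQ² = 85, PR² = 49, QR² = 36.
Since PQ² = 85 ≥ 49 + 36 = 85, the angle opposite PQ is not acute, so the smallest enclosing circle has PQ as diameter.
Centre = midpoint of PQ = (5.5, -4), r² = 85/4 = 21.25.
r = √(21.25) ≈ 4.610.

4.610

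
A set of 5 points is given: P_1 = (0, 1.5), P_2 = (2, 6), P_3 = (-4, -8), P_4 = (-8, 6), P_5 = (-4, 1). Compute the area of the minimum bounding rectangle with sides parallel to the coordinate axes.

140

x ranges over [-8, 2], width 10.
y ranges over [-8, 6], height 14.
Area = 10 × 14 = 140.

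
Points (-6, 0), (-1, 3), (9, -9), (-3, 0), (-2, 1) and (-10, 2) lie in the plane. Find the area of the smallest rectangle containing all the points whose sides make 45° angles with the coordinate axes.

In coordinates u = x + y, v = x − y the rectangle is axis-aligned; the map (x,y)→(u,v) scales areas by 2.
u-values: -6, 2, 0, -3, -1, -8; range = 2 − (-8) = 10.
v-values: -6, -4, 18, -3, -3, -12; range = 18 − (-12) = 30.
Area = (10 × 30) / 2 = 150.

150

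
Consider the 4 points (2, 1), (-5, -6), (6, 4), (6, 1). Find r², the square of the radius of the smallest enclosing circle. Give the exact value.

The farthest pair is (-5, -6)–(6, 4) with squared distance 221. The circle on this segment as diameter has centre (0.5, -1) and r² = 221/4 = 55.25.
Check (2, 1): distance² to centre = 6.25 ≤ 55.25, so it lies inside.
All remaining points lie in this disk, and no smaller disk contains both endpoints, so this is the minimum enclosing circle.

55.25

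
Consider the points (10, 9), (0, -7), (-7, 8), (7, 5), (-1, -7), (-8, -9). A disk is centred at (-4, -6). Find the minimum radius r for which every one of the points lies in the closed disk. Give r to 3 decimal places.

The required radius is the distance from (-4, -6) to the farthest point.
Squared distances: 421, 17, 205, 242, 10, 25.
Maximum is 421, attained at (10, 9).
r = √421 ≈ 20.518.

20.518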